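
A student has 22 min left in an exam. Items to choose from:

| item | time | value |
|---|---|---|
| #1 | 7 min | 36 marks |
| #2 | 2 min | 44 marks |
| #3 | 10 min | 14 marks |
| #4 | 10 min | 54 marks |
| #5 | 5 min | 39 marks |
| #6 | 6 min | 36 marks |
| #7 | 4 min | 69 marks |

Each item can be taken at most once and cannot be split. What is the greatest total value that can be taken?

Check high-value combinations within 22 min:
- #2+#4+#5+#7: time 2+10+5+4=21, value 44+54+39+69=206
- #2+#4+#6+#7: time 2+10+6+4=22, value 44+54+36+69=203
- #2+#5+#6+#7: time 2+5+6+4=17, value 44+39+36+69=188
- #1+#2+#5+#7: time 7+2+5+4=18, value 36+44+39+69=188
Best: 206 marks.

206 marks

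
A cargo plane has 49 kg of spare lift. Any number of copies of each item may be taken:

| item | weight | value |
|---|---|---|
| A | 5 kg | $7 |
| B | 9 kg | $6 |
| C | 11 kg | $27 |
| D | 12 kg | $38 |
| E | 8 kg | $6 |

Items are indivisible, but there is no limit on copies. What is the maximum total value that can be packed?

$152

Best value-per-unit is D at 38/12, and filling with it alone uses weight 4×12=48. No mix of the others beats 4×38 = 152.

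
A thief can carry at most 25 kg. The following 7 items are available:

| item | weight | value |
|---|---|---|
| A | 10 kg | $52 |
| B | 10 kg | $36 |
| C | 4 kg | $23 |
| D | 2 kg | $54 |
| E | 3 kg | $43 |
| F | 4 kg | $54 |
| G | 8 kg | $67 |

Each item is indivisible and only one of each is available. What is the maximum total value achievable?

$241

This is a 0/1 knapsack; check combinations near the capacity.
- C+D+E+F+G: weight 4+2+3+4+8=21, value 23+54+43+54+67=241
- A+D+F+G: weight 10+2+4+8=24, value 52+54+54+67=227
- A+C+D+E+F: weight 10+4+2+3+4=23, value 52+23+54+43+54=226
- D+E+F+G: weight 2+3+4+8=17, value 54+43+54+67=218
Best: $241.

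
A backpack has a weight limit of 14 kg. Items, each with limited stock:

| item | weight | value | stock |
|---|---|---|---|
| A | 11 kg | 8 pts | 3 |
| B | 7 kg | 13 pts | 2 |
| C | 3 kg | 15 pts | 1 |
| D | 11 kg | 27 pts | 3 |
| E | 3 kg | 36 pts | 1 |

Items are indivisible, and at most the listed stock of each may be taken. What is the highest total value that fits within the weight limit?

64 pts

Top feasible selections:
- 1×B + 1×C + 1×E: weight 13, value 64
- 1×D + 1×E: weight 14, value 63
- 1×C + 1×E: weight 6, value 51
Best: 64 pts.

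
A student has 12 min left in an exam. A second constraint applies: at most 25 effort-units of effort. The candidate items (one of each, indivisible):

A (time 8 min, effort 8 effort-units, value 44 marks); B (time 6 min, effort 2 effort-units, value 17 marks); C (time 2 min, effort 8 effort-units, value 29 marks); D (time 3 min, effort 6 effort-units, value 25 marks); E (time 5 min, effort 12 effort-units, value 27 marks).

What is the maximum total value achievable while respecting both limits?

73 marks

Feasible sets respecting both limits:
- A+C: time 10, effort 16, value 73
- B+C+D: time 11, effort 16, value 71
- A+D: time 11, effort 14, value 69
- C+E: time 7, effort 20, value 56
Best: 73 marks.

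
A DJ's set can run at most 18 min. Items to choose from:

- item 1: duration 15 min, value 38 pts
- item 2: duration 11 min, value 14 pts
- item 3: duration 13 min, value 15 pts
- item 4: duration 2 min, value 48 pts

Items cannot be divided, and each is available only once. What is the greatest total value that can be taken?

This is a 0/1 knapsack; check combinations near the capacity.
- item 1+item 4: duration 15+2=17, value 38+48=86
- item 3+item 4: duration 13+2=15, value 15+48=63
- item 2+item 4: duration 11+2=13, value 14+48=62
Best: 86 pts.

86 pts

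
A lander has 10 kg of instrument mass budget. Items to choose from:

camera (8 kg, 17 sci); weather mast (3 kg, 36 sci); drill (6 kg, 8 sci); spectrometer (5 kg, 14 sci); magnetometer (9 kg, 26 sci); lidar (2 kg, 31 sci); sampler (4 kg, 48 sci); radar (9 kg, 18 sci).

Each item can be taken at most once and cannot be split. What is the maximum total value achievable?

This is a 0/1 knapsack; check combinations near the capacity.
- weather mast+lidar+sampler: mass 3+2+4=9, value 36+31+48=115
- weather mast+sampler: mass 3+4=7, value 36+48=84
- weather mast+spectrometer+lidar: mass 3+5+2=10, value 36+14+31=81
- lidar+sampler: mass 2+4=6, value 31+48=79
- weather mast+lidar: mass 3+2=5, value 36+31=67
Best: 115 sci.

115 sci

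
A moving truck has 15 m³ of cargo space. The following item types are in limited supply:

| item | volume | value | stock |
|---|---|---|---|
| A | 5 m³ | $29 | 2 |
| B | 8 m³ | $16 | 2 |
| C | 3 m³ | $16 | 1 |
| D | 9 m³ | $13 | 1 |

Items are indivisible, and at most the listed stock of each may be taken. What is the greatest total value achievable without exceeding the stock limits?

$74

Top feasible selections:
- 2×A + 1×C: volume 13, value 74
- 2×A: volume 10, value 58
- 1×A + 1×C: volume 8, value 45
- 1×A + 1×B: volume 13, value 45
Best: $74.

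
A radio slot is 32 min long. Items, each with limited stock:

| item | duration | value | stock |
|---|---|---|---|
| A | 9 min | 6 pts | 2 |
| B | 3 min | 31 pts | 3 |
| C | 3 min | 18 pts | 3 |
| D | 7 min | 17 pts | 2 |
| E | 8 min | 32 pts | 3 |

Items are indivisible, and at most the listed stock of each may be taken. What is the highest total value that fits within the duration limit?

193 pts

Best selections within duration 32 and stock limits:
- 3×B + 2×C + 2×E: duration 31, value 193
- 3×B + 3×C + 2×D: duration 32, value 181
- 2×B + 3×C + 2×E: duration 31, value 180
Best: 193 pts.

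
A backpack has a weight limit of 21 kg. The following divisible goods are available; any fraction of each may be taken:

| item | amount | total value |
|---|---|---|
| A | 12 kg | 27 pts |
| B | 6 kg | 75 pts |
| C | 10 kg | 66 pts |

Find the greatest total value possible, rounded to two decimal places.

Take in order of value per unit:
- B (75/6 per unit): all 6 → value 75, running total 75.00
- C (66/10 per unit): all 10 → value 66, running total 141.00
- A (27/12 per unit): 5 of 12 → value 5×27/12 = 11.2500, running total 152.25
Total 152.25.

152.25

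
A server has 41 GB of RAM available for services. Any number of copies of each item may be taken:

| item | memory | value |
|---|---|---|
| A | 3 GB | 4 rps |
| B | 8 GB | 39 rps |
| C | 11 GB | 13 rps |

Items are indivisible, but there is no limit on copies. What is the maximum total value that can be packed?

195 rps

Best value-per-unit is B at 39/8, and filling with it alone uses memory 5×8=40. No mix of the others beats 5×39 = 195.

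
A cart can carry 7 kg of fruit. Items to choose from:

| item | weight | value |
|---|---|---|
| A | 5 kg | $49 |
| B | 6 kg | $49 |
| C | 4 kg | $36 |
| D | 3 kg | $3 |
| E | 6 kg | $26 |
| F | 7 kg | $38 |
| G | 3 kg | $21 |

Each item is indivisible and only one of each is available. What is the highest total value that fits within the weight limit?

This is a 0/1 knapsack; check combinations near the capacity.
- C+G: weight 4+3=7, value 36+21=57
- A: weight 5, value 49
- B: weight 6, value 49
Best: $57.

$57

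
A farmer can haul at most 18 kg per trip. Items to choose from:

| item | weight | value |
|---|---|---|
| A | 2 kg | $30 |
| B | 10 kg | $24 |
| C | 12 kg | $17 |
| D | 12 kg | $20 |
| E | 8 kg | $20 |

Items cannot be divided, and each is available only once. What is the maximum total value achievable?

$54

Check high-value combinations within 18 kg:
- A+B: weight 2+10=12, value 30+24=54
- A+E: weight 2+8=10, value 30+20=50
- A+D: weight 2+12=14, value 30+20=50
Best: $54.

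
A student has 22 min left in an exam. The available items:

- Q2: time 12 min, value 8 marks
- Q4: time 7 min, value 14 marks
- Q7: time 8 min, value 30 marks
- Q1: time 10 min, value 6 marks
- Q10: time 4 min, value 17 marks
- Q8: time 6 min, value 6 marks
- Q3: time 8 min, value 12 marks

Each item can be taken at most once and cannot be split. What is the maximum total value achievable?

61 marks

This is a 0/1 knapsack; check combinations near the capacity.
- Q4+Q7+Q10: time 7+8+4=19, value 14+30+17=61
- Q7+Q10+Q3: time 8+4+8=20, value 30+17+12=59
- Q7+Q10+Q8: time 8+4+6=18, value 30+17+6=53
- Q7+Q1+Q10: time 8+10+4=22, value 30+6+17=53
- Q4+Q7+Q8: time 7+8+6=21, value 14+30+6=50
Best: 61 marks.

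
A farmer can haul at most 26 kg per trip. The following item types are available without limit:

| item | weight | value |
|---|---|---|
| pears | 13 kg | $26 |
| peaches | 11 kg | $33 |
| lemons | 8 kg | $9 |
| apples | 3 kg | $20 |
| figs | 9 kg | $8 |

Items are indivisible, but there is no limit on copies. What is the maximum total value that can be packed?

Best value-per-unit is apples at 20/3, and filling with it alone uses weight 8×3=24. No mix of the others beats 8×20 = 160.

$160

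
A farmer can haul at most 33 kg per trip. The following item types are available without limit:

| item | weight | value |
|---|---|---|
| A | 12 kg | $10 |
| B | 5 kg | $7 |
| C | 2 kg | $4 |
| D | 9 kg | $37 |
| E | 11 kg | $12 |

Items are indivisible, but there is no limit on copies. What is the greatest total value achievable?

Best value-per-unit is D at 37/9; filling with it alone gives 3×37 = 111.
Optimal mix: 3×C + 3×D → weight 33, value 123.

$123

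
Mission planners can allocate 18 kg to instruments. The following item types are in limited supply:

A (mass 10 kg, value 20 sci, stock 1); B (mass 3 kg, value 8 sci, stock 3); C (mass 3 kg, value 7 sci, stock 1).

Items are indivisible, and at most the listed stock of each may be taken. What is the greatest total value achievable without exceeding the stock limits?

Top feasible selections:
- 1×A + 2×B: mass 16, value 36
- 1×A + 1×B + 1×C: mass 16, value 35
Best: 36 sci.

36 sci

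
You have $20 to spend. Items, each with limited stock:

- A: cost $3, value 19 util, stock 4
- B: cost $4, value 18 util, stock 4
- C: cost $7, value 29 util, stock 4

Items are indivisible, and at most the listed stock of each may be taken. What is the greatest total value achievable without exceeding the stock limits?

Top feasible selections:
- 4×A + 2×B: cost 20, value 112
- 4×A + 1×C: cost 19, value 105
- 3×A + 1×B + 1×C: cost 20, value 104
Best: 112 util.

112 util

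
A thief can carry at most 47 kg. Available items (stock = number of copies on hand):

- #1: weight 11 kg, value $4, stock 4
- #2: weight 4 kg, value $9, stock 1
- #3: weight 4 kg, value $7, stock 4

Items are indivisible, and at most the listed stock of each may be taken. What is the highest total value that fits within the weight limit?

$45

Top feasible selections:
- 2×#1 + 1×#2 + 4×#3: weight 42, value 45
- 1×#1 + 1×#2 + 4×#3: weight 31, value 41
Best: $45.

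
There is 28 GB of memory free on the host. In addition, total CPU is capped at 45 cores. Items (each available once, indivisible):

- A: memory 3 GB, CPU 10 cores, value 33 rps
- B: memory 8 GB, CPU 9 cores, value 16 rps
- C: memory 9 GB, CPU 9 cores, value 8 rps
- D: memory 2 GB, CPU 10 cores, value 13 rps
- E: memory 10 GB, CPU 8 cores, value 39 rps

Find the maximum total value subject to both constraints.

Feasible sets respecting both limits:
- A+B+D+E: memory 23, CPU 37, value 101
- A+C+D+E: memory 24, CPU 37, value 93
- A+B+E: memory 21, CPU 27, value 88
Best: 101 rps.

101 rps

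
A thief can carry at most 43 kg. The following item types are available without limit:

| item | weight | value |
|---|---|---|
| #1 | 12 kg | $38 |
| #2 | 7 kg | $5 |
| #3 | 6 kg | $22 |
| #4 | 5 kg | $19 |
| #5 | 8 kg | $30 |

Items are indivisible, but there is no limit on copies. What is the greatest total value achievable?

$163

Best value-per-unit is #4 at 19/5; filling with it alone gives 8×19 = 152.
Optimal mix: 7×#4 + 1×#5 → weight 43, value 163.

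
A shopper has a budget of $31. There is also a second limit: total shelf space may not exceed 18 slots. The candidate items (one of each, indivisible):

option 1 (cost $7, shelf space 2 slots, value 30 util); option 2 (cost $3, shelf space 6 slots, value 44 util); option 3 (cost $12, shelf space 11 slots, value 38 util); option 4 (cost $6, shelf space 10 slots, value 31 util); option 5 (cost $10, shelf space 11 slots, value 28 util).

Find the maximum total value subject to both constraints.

105 util

Feasible sets respecting both limits:
- option 1+option 2+option 4: cost 16, shelf space 18, value 105
- option 2+option 3: cost 15, shelf space 17, value 82
- option 2+option 4: cost 9, shelf space 16, value 75
- option 1+option 2: cost 10, shelf space 8, value 74
Best: 105 util.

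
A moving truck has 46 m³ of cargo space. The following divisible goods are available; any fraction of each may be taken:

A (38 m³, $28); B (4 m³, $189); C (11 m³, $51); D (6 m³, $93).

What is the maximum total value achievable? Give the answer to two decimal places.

351.42

Take in order of value per unit:
- B (189/4 per unit): all 4 → value 189, running total 189.00
- D (93/6 per unit): all 6 → value 93, running total 282.00
- C (51/11 per unit): all 11 → value 51, running total 333.00
- A (28/38 per unit): 25 of 38 → value 25×28/38 = 18.4211, running total 351.42
Total 351.42.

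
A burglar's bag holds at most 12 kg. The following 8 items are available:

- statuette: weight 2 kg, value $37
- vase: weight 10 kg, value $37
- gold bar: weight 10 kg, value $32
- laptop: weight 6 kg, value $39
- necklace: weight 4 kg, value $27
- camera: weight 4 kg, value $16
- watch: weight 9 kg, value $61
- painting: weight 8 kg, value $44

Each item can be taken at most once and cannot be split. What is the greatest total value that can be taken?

$103

Check high-value combinations within 12 kg:
- statuette+laptop+necklace: weight 2+6+4=12, value 37+39+27=103
- statuette+watch: weight 2+9=11, value 37+61=98
- statuette+laptop+camera: weight 2+6+4=12, value 37+39+16=92
Best: $103.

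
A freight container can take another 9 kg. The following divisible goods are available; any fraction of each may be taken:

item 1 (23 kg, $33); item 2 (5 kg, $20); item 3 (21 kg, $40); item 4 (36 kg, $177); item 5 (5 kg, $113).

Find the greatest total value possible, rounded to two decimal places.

132.67

Take in order of value per unit:
- item 5 (113/5 per unit): all 5 → value 113, running total 113.00
- item 4 (177/36 per unit): 4 of 36 → value 4×177/36 = 19.6667, running total 132.67
Total 132.67.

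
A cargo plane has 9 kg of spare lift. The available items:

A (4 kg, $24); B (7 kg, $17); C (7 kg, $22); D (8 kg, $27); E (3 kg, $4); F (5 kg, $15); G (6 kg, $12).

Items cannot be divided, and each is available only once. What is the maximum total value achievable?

Check high-value combinations within 9 kg:
- A+F: weight 4+5=9, value 24+15=39
- A+E: weight 4+3=7, value 24+4=28
- D: weight 8, value 27
- A: weight 4, value 24
- C: weight 7, value 22
Best: $39.

$39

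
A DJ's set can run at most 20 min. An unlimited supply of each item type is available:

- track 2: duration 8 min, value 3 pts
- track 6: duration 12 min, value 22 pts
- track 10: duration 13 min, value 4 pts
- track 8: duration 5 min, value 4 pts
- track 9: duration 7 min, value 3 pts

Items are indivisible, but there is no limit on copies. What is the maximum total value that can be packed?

Best value-per-unit is track 6 at 22/12; filling with it alone gives 1×22 = 22.
Optimal mix: 1×track 6 + 1×track 8 → duration 17, value 26.

26 pts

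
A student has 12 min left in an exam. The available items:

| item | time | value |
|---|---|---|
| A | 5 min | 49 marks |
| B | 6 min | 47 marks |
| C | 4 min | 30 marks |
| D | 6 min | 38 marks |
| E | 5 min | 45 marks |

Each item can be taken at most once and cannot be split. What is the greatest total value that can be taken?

Check high-value combinations within 12 min:
- A+B: time 5+6=11, value 49+47=96
- A+E: time 5+5=10, value 49+45=94
- B+E: time 6+5=11, value 47+45=92
- A+D: time 5+6=11, value 49+38=87
- B+D: time 6+6=12, value 47+38=85
Best: 96 marks.

96 marks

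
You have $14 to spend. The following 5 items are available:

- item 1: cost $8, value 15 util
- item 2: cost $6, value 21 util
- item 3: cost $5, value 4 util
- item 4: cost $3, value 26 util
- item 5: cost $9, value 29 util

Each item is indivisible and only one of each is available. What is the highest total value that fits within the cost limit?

55 util

This is a 0/1 knapsack; check combinations near the capacity.
- item 4+item 5: cost 3+9=12, value 26+29=55
- item 2+item 3+item 4: cost 6+5+3=14, value 21+4+26=51
- item 2+item 4: cost 6+3=9, value 21+26=47
- item 1+item 4: cost 8+3=11, value 15+26=41
Best: 55 util.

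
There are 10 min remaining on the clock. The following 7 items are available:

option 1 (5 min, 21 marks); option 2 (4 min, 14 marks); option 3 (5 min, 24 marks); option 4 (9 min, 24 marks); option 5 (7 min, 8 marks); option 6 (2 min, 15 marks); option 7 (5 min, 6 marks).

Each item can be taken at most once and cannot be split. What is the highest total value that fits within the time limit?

Check high-value combinations within 10 min:
- option 1+option 3: time 5+5=10, value 21+24=45
- option 3+option 6: time 5+2=7, value 24+15=39
- option 2+option 3: time 4+5=9, value 14+24=38
Best: 45 marks.

45 marks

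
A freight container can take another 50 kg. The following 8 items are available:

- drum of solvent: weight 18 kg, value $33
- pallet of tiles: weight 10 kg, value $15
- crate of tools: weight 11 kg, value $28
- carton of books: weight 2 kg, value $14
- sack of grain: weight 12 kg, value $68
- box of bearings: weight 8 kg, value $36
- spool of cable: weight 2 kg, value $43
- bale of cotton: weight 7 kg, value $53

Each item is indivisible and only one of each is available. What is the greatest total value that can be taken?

This is a 0/1 knapsack; check combinations near the capacity.
- drum of solvent+carton of books+sack of grain+box of bearings+spool of cable+bale of cotton: weight 18+2+12+8+2+7=49, value 33+14+68+36+43+53=247
- pallet of tiles+crate of tools+sack of grain+box of bearings+spool of cable+bale of cotton: weight 10+11+12+8+2+7=50, value 15+28+68+36+43+53=243
- crate of tools+carton of books+sack of grain+box of bearings+spool of cable+bale of cotton: weight 11+2+12+8+2+7=42, value 28+14+68+36+43+53=242
- drum of solvent+sack of grain+box of bearings+spool of cable+bale of cotton: weight 18+12+8+2+7=47, value 33+68+36+43+53=233
- pallet of tiles+carton of books+sack of grain+box of bearings+spool of cable+bale of cotton: weight 10+2+12+8+2+7=41, value 15+14+68+36+43+53=229
Best: $247.

$247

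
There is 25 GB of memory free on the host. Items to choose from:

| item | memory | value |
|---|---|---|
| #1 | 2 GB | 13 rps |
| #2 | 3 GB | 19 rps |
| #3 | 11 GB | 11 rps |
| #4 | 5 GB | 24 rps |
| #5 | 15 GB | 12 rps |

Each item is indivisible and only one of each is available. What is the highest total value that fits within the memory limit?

Check high-value combinations within 25 GB:
- #1+#2+#4+#5: memory 2+3+5+15=25, value 13+19+24+12=68
- #1+#2+#3+#4: memory 2+3+11+5=21, value 13+19+11+24=67
- #1+#2+#4: memory 2+3+5=10, value 13+19+24=56
Best: 68 rps.

68 rps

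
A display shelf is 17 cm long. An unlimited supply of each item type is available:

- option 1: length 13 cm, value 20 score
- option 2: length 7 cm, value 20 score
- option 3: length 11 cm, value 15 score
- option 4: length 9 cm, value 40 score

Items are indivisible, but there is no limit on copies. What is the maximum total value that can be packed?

Best value-per-unit is option 4 at 40/9; filling with it alone gives 1×40 = 40.
Optimal mix: 1×option 2 + 1×option 4 → length 16, value 60.

60 score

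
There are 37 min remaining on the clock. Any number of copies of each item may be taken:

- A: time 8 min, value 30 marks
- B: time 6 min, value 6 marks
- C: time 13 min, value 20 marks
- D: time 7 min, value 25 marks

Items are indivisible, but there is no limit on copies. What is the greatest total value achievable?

Best value-per-unit is A at 30/8; filling with it alone gives 4×30 = 120.
Optimal mix: 2×A + 3×D → time 37, value 135.

135 marks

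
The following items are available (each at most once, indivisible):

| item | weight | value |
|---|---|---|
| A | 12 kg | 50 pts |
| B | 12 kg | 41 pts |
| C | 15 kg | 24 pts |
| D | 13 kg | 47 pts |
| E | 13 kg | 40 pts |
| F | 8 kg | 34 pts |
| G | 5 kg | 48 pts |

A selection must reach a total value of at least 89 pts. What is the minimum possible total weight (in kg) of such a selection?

Subsets with value ≥ 89, sorted by total weight:
- A+G: weight 17, value 98
- B+G: weight 17, value 89
Minimum weight: 17 kg.

17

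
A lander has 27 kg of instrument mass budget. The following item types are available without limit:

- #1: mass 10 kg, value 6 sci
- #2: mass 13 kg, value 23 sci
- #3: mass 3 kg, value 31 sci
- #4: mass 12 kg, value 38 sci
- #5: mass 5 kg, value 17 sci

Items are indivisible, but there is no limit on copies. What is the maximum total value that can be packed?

Best value-per-unit is #3 at 31/3, and filling with it alone uses mass 9×3=27. No mix of the others beats 9×31 = 279.

279 sci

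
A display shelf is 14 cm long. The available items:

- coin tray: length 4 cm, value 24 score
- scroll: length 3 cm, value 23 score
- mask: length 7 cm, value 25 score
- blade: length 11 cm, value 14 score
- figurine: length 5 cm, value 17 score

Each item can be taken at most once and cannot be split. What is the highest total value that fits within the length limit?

72 score

Check high-value combinations within 14 cm:
- coin tray+scroll+mask: length 4+3+7=14, value 24+23+25=72
- coin tray+scroll+figurine: length 4+3+5=12, value 24+23+17=64
- coin tray+mask: length 4+7=11, value 24+25=49
- scroll+mask: length 3+7=10, value 23+25=48
- coin tray+scroll: length 4+3=7, value 24+23=47
Best: 72 score.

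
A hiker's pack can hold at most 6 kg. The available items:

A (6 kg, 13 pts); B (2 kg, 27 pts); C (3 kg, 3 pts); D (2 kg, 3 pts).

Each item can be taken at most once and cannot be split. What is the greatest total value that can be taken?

This is a 0/1 knapsack; check combinations near the capacity.
- B+D: weight 2+2=4, value 27+3=30
- B+C: weight 2+3=5, value 27+3=30
- B: weight 2, value 27
- A: weight 6, value 13
- C+D: weight 3+2=5, value 3+3=6
Best: 30 pts.

30 pts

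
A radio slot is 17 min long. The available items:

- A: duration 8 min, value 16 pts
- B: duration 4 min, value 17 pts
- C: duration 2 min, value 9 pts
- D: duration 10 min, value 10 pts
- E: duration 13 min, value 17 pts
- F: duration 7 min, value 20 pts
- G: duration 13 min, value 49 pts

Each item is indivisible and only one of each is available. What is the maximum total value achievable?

Check high-value combinations within 17 min:
- B+G: duration 4+13=17, value 17+49=66
- C+G: duration 2+13=15, value 9+49=58
- G: duration 13, value 49
Best: 66 pts.

66 pts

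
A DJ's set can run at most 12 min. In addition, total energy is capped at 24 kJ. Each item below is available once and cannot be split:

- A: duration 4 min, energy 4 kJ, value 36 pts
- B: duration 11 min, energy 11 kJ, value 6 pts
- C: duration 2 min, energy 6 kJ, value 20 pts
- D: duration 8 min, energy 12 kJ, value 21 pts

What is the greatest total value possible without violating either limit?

Feasible sets respecting both limits:
- A+D: duration 12, energy 16, value 57
- A+C: duration 6, energy 10, value 56
- C+D: duration 10, energy 18, value 41
- A: duration 4, energy 4, value 36
Best: 57 pts.

57 pts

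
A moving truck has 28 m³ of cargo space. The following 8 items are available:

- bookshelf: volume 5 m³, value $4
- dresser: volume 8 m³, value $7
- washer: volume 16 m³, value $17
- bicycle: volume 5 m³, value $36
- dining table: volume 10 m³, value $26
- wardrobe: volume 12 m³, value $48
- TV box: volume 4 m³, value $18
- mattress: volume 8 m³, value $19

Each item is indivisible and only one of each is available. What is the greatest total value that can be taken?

$110

Check high-value combinations within 28 m³:
- bicycle+dining table+wardrobe: volume 5+10+12=27, value 36+26+48=110
- bookshelf+bicycle+wardrobe+TV box: volume 5+5+12+4=26, value 4+36+48+18=106
- bicycle+wardrobe+mattress: volume 5+12+8=25, value 36+48+19=103
- bicycle+wardrobe+TV box: volume 5+12+4=21, value 36+48+18=102
Best: $110.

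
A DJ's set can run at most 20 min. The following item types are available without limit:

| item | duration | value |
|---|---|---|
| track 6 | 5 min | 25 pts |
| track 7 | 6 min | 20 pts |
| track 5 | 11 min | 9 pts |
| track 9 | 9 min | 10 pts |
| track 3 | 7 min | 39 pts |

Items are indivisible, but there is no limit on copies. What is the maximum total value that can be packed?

103 pts

Best value-per-unit is track 3 at 39/7; filling with it alone gives 2×39 = 78.
Optimal mix: 1×track 6 + 2×track 3 → duration 19, value 103.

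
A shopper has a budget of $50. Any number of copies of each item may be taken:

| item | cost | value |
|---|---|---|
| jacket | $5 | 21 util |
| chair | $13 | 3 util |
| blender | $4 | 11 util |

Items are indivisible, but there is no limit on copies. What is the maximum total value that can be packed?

Best value-per-unit is jacket at 21/5, and filling with it alone uses cost 10×5=50. No mix of the others beats 10×21 = 210.

210 util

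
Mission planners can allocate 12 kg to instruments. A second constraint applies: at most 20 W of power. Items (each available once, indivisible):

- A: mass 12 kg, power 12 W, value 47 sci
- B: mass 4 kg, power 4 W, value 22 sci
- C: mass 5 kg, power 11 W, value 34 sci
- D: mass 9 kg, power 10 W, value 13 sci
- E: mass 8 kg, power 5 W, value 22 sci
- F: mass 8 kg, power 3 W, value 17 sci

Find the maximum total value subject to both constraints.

56 sci

Feasible sets respecting both limits:
- B+C: mass 9, power 15, value 56
- A: mass 12, power 12, value 47
- B+E: mass 12, power 9, value 44
- B+F: mass 12, power 7, value 39
Best: 56 sci.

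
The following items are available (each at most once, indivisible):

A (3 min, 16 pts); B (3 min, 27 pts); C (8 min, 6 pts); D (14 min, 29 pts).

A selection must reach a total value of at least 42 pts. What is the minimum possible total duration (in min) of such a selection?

Subsets with value ≥ 42, sorted by total duration:
- A+B: duration 6, value 43
- A+B+C: duration 14, value 49
- B+D: duration 17, value 56
- A+D: duration 17, value 45
Minimum duration: 6 min.

6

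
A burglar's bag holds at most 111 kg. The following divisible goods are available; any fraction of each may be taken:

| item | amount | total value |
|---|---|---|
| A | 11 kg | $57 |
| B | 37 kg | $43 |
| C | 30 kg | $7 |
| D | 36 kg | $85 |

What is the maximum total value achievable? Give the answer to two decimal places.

191.30

Take in order of value per unit:
- A (57/11 per unit): all 11 → value 57, running total 57.00
- D (85/36 per unit): all 36 → value 85, running total 142.00
- B (43/37 per unit): all 37 → value 43, running total 185.00
- C (7/30 per unit): 27 of 30 → value 27×7/30 = 6.3000, running total 191.30
Total 191.30.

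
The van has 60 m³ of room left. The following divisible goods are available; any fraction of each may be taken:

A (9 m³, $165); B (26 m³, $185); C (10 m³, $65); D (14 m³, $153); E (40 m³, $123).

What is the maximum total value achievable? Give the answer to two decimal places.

Take in order of value per unit:
- A (165/9 per unit): all 9 → value 165, running total 165.00
- D (153/14 per unit): all 14 → value 153, running total 318.00
- B (185/26 per unit): all 26 → value 185, running total 503.00
- C (65/10 per unit): all 10 → value 65, running total 568.00
- E (123/40 per unit): 1 of 40 → value 1×123/40 = 3.0750, running total 571.08
Total 571.08.

571.08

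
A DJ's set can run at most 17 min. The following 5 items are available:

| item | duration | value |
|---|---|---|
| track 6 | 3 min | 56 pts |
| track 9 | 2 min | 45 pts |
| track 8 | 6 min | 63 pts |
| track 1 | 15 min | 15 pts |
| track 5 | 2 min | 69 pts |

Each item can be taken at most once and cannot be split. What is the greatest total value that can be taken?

Check high-value combinations within 17 min:
- track 6+track 9+track 8+track 5: duration 3+2+6+2=13, value 56+45+63+69=233
- track 6+track 8+track 5: duration 3+6+2=11, value 56+63+69=188
- track 9+track 8+track 5: duration 2+6+2=10, value 45+63+69=177
- track 6+track 9+track 5: duration 3+2+2=7, value 56+45+69=170
Best: 233 pts.

233 pts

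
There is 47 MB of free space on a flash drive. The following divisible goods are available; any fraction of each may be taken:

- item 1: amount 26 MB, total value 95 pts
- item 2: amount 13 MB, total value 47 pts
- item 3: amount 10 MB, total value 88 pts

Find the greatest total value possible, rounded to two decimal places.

Take in order of value per unit:
- item 3 (88/10 per unit): all 10 → value 88, running total 88.00
- item 1 (95/26 per unit): all 26 → value 95, running total 183.00
- item 2 (47/13 per unit): 11 of 13 → value 11×47/13 = 39.7692, running total 222.77
Total 222.77.

222.77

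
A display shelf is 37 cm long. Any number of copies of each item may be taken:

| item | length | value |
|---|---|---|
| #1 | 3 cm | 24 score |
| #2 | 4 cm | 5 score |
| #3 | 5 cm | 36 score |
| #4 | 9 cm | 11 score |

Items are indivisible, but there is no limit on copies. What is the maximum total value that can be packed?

288 score

Best value-per-unit is #1 at 24/3, and filling with it alone uses length 12×3=36. No mix of the others beats 12×24 = 288.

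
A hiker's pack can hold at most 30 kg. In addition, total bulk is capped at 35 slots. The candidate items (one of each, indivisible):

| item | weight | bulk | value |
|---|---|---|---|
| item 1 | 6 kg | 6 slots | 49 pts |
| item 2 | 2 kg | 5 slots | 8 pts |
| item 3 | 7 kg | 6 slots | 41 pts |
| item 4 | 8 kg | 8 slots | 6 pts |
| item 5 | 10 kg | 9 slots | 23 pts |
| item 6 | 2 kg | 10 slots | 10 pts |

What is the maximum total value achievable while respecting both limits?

Feasible sets respecting both limits:
- item 1+item 3+item 5+item 6: weight 25, bulk 31, value 123
- item 1+item 2+item 3+item 5: weight 25, bulk 26, value 121
- item 1+item 2+item 3+item 4+item 6: weight 25, bulk 35, value 114
Best: 123 pts.

123 pts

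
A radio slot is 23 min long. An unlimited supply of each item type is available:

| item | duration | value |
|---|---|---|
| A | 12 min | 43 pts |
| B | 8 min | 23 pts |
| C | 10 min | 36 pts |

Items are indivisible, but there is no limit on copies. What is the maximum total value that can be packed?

79 pts

Best value-per-unit is C at 36/10; filling with it alone gives 2×36 = 72.
Optimal mix: 1×A + 1×C → duration 22, value 79.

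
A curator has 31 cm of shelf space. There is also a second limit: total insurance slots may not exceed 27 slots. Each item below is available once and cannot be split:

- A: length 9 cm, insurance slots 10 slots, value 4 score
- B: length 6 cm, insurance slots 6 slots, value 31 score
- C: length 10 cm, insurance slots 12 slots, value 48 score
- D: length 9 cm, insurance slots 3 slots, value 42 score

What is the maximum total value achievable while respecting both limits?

121 score

Feasible sets respecting both limits:
- B+C+D: length 25, insurance slots 21, value 121
- A+C+D: length 28, insurance slots 25, value 94
- C+D: length 19, insurance slots 15, value 90
Best: 121 score.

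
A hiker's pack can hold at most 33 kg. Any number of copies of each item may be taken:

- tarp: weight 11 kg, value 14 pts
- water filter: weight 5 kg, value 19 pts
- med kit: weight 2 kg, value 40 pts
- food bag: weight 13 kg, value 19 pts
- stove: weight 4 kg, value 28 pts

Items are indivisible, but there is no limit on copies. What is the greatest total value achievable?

Best value-per-unit is med kit at 40/2, and filling with it alone uses weight 16×2=32. No mix of the others beats 16×40 = 640.

640 pts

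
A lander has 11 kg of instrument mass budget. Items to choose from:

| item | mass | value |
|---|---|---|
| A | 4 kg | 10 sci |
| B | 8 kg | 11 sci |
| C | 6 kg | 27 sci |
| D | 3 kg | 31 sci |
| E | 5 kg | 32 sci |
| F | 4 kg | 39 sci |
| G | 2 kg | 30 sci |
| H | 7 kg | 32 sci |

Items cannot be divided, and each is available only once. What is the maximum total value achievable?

101 sci

This is a 0/1 knapsack; check combinations near the capacity.
- E+F+G: mass 5+4+2=11, value 32+39+30=101
- D+F+G: mass 3+4+2=9, value 31+39+30=100
- D+E+G: mass 3+5+2=10, value 31+32+30=93
- C+D+G: mass 6+3+2=11, value 27+31+30=88
- A+D+F: mass 4+3+4=11, value 10+31+39=80
Best: 101 sci.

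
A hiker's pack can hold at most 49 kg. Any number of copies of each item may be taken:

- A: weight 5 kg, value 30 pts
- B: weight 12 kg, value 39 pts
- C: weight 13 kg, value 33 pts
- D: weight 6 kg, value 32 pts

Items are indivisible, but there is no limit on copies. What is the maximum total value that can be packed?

278 pts

Best value-per-unit is A at 30/5; filling with it alone gives 9×30 = 270.
Optimal mix: 5×A + 4×D → weight 49, value 278.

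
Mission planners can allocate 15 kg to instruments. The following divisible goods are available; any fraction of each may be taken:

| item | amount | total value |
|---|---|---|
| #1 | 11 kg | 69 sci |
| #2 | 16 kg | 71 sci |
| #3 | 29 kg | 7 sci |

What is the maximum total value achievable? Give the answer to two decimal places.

86.75

Take in order of value per unit:
- #1 (69/11 per unit): all 11 → value 69, running total 69.00
- #2 (71/16 per unit): 4 of 16 → value 4×71/16 = 17.7500, running total 86.75
Total 86.75.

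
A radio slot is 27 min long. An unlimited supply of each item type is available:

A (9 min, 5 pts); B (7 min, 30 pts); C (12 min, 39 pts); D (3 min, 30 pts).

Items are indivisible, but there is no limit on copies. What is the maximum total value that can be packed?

Best value-per-unit is D at 30/3, and filling with it alone uses duration 9×3=27. No mix of the others beats 9×30 = 270.

270 pts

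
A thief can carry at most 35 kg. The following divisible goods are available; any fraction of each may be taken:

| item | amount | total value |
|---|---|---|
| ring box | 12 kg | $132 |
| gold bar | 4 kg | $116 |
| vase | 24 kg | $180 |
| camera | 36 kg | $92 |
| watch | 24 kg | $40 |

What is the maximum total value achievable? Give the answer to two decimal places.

Take in order of value per unit:
- gold bar (116/4 per unit): all 4 → value 116, running total 116.00
- ring box (132/12 per unit): all 12 → value 132, running total 248.00
- vase (180/24 per unit): 19 of 24 → value 19×180/24 = 142.5000, running total 390.50
Total 390.50.

390.50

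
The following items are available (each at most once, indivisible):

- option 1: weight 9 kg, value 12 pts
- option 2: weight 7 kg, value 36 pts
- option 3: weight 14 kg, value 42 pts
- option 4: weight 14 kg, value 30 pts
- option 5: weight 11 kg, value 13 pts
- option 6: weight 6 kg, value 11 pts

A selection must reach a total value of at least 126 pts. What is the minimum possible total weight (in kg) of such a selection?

50

Subsets with value ≥ 126, sorted by total weight:
- option 1+option 2+option 3+option 4+option 6: weight 50, value 131
- option 2+option 3+option 4+option 5+option 6: weight 52, value 132
- option 1+option 2+option 3+option 4+option 5: weight 55, value 133
- option 1+option 2+option 3+option 4+option 5+option 6: weight 61, value 144
Minimum weight: 50 kg.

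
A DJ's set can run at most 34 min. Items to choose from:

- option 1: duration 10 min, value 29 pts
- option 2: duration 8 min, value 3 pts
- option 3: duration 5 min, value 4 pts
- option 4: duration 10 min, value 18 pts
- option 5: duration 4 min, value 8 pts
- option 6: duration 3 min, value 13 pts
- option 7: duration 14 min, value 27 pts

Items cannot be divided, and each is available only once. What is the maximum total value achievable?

Check high-value combinations within 34 min:
- option 1+option 5+option 6+option 7: duration 10+4+3+14=31, value 29+8+13+27=77
- option 1+option 4+option 7: duration 10+10+14=34, value 29+18+27=74
- option 1+option 3+option 6+option 7: duration 10+5+3+14=32, value 29+4+13+27=73
- option 1+option 3+option 4+option 5+option 6: duration 10+5+10+4+3=32, value 29+4+18+8+13=72
- option 1+option 6+option 7: duration 10+3+14=27, value 29+13+27=69
Best: 77 pts.

77 pts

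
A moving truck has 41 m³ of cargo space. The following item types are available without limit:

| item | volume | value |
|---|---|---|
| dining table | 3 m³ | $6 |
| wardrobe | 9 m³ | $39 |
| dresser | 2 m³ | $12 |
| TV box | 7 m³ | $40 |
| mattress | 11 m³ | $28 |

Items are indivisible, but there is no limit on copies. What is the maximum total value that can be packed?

$244

Best value-per-unit is dresser at 12/2; filling with it alone gives 20×12 = 240.
Optimal mix: 17×dresser + 1×TV box → volume 41, value 244.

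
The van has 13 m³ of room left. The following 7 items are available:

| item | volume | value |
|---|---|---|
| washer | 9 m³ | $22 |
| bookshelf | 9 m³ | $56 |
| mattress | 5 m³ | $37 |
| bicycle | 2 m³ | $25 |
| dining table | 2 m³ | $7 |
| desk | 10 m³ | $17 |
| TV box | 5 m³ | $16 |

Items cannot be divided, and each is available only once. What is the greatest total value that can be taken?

Check high-value combinations within 13 m³:
- bookshelf+bicycle+dining table: volume 9+2+2=13, value 56+25+7=88
- bookshelf+bicycle: volume 9+2=11, value 56+25=81
- mattress+bicycle+TV box: volume 5+2+5=12, value 37+25+16=78
- mattress+bicycle+dining table: volume 5+2+2=9, value 37+25+7=69
Best: $88.

$88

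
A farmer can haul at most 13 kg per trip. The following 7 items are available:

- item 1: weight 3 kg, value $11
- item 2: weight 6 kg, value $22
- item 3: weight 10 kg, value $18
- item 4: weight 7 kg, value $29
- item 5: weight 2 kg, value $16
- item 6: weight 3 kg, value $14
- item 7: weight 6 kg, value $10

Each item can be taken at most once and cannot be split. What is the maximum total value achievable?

Check high-value combinations within 13 kg:
- item 4+item 5+item 6: weight 7+2+3=12, value 29+16+14=59
- item 1+item 4+item 5: weight 3+7+2=12, value 11+29+16=56
- item 1+item 4+item 6: weight 3+7+3=13, value 11+29+14=54
- item 2+item 5+item 6: weight 6+2+3=11, value 22+16+14=52
- item 2+item 4: weight 6+7=13, value 22+29=51
Best: $59.

$59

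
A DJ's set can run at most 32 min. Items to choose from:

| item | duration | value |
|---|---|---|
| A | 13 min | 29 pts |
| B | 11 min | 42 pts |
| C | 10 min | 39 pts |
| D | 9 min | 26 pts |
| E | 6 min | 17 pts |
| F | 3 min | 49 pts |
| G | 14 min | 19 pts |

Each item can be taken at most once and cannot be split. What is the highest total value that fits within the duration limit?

Check high-value combinations within 32 min:
- B+C+E+F: duration 11+10+6+3=30, value 42+39+17+49=147
- B+D+E+F: duration 11+9+6+3=29, value 42+26+17+49=134
- A+C+E+F: duration 13+10+6+3=32, value 29+39+17+49=134
- C+D+E+F: duration 10+9+6+3=28, value 39+26+17+49=131
- B+C+F: duration 11+10+3=24, value 42+39+49=130
Best: 147 pts.

147 pts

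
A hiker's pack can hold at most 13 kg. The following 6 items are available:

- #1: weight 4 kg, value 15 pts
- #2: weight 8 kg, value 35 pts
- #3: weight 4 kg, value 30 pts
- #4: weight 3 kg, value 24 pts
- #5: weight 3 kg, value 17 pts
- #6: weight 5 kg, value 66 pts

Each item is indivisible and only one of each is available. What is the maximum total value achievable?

Check high-value combinations within 13 kg:
- #3+#4+#6: weight 4+3+5=12, value 30+24+66=120
- #3+#5+#6: weight 4+3+5=12, value 30+17+66=113
- #1+#3+#6: weight 4+4+5=13, value 15+30+66=111
- #4+#5+#6: weight 3+3+5=11, value 24+17+66=107
Best: 120 pts.

120 pts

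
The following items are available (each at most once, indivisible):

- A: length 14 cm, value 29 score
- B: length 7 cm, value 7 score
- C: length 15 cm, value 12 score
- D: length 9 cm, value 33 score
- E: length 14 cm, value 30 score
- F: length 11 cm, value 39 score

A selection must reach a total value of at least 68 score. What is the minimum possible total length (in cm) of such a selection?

Subsets with value ≥ 68, sorted by total length:
- D+F: length 20, value 72
- E+F: length 25, value 69
Minimum length: 20 cm.

20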